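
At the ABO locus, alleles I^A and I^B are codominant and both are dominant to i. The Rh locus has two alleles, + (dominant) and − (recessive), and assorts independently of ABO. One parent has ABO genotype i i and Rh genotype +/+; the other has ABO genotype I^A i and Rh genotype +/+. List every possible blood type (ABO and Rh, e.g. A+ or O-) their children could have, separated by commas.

Gametes from i i × I^A i give offspring ABO genotypes I^A i, i i, i.e. phenotypes O, A.
Rh cross +/+ × +/+ → phenotypes Rh+.
Combining independently: O+, A+.

O+, A+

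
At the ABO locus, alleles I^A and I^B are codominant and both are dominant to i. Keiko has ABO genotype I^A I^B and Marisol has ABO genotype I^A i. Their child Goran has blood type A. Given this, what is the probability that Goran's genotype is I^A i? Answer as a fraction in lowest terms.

Cross I^A I^B × I^A i → 1/4 I^A I^A, 1/4 I^A I^B, 1/4 I^A i, 1/4 I^B i.
Type-A genotypes among offspring: I^A I^A (1/4), I^A i (1/4); total 1/2.
P(I^A i | type A) = (1/4) / (1/2) = 1/2.

1/2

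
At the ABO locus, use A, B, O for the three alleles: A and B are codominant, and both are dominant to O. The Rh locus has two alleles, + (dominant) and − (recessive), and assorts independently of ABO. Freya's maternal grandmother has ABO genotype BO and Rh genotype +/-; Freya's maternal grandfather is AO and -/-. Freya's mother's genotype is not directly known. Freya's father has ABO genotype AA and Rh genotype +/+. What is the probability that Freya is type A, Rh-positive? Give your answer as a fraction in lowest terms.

Freya's mother's ABO genotype from BO × AO: 1/4 AB, 1/4 AO, 1/4 BO, 1/4 OO.
Crossing each possibility with the father AA and summing P(type A): 1/4·1/2 + 1/4·1 + 1/4·1/2 + 1/4·1 = 3/4.
Similarly for Rh via the mother's Rh distribution: P(Rh+) = 1.
Independent loci: 3/4 × 1 = 3/4.

3/4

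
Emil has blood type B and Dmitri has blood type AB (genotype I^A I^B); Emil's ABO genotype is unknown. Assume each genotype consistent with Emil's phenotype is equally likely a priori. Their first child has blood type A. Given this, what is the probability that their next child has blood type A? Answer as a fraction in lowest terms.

Possible genotypes: Emil ∈ {I^B I^B, I^B i}; Dmitri ∈ {I^A I^B}.
Weight each parental genotype pair by prior × P(type-A child):
  I^B i × I^A I^B: posterior weight 1; P(next child type A) = 1/4.
Weighted sum = 1/4.

1/4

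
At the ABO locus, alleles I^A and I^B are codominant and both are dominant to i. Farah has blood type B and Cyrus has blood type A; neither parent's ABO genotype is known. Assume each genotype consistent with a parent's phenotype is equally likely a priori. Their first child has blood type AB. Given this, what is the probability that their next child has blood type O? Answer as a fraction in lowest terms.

Possible genotypes: Farah ∈ {I^B I^B, I^B i}; Cyrus ∈ {I^A I^A, I^A i}.
Weight each parental genotype pair by prior × P(type-AB child):
  I^B I^B × I^A I^A: posterior weight 4/9; P(next child type O) = 0.
  I^B I^B × I^A i: posterior weight 2/9; P(next child type O) = 0.
  I^B i × I^A I^A: posterior weight 2/9; P(next child type O) = 0.
  I^B i × I^A i: posterior weight 1/9; P(next child type O) = 1/4.
Weighted sum = 1/36.

1/36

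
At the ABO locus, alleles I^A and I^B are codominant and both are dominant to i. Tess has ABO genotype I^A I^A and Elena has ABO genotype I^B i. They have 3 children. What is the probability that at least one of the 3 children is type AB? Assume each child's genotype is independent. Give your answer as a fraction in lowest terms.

7/8

ABO cross I^A I^A × I^B i → 1/2 A, 1/2 AB.
So P(type AB) = 1/2 per child.
P(none) = (1/2)^3 = 1/8; P(at least one) = 1 − 1/8 = 7/8.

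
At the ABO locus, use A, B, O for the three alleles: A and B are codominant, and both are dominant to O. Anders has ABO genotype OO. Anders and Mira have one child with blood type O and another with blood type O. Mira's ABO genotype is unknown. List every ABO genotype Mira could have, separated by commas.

For each candidate genotype of Mira, check whether crossing it with OO can produce every observed child phenotype.
  AA → possible child types {A} ✗
  AB → possible child types {A, B} ✗
  AO → possible child types {O, A} ✓
  BB → possible child types {B} ✗
  BO → possible child types {O, B} ✓
  OO → possible child types {O} ✓

AO, BO, OO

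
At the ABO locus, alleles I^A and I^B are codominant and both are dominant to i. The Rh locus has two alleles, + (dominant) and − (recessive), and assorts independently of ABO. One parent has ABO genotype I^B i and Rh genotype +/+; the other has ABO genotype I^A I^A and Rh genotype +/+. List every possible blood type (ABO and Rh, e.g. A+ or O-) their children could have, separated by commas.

Gametes from I^B i × I^A I^A give offspring ABO genotypes I^A I^B, I^A i, i.e. phenotypes A, AB.
Rh cross +/+ × +/+ → phenotypes Rh+.
Combining independently: A+, AB+.

A+, AB+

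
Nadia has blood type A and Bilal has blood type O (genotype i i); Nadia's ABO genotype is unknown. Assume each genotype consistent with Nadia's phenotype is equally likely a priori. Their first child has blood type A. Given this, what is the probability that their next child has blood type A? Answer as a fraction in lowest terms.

Possible genotypes: Nadia ∈ {I^A I^A, I^A i}; Bilal ∈ {i i}.
Weight each parental genotype pair by prior × P(type-A child):
  I^A I^A × i i: posterior weight 2/3; P(next child type A) = 1.
  I^A i × i i: posterior weight 1/3; P(next child type A) = 1/2.
Weighted sum = 5/6.

5/6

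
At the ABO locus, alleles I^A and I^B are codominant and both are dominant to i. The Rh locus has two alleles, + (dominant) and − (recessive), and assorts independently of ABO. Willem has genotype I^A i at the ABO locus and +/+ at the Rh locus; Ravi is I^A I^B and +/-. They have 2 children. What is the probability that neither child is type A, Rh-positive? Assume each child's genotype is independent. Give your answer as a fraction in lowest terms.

1/4

ABO cross I^A i × I^A I^B → 1/2 A, 1/4 B, 1/4 AB.
Rh cross +/+ × +/- → 1 Rh+; so P(type A, Rh-positive) = 1/2 × 1 = 1/2 per child.
P(not type A, Rh-positive) = 1/2 for one child; (1/2)^2 = 1/4.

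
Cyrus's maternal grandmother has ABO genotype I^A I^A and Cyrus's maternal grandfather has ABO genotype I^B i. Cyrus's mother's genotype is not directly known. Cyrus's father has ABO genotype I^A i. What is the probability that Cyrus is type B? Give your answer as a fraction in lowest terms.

Cyrus's mother's ABO genotype from I^A I^A × I^B i: 1/2 I^A I^B, 1/2 I^A i.
Crossing each possibility with the father I^A i and summing P(type B): 1/2·1/4 + 1/2·0 = 1/8.

1/8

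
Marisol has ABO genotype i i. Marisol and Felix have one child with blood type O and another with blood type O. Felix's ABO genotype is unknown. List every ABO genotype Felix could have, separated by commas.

For each candidate genotype of Felix, check whether crossing it with i i can produce every observed child phenotype.
  I^A I^A → possible child types {A} ✗
  I^A I^B → possible child types {A, B} ✗
  I^A i → possible child types {O, A} ✓
  I^B I^B → possible child types {B} ✗
  I^B i → possible child types {O, B} ✓
  i i → possible child types {O} ✓

I^A i, I^B i, i i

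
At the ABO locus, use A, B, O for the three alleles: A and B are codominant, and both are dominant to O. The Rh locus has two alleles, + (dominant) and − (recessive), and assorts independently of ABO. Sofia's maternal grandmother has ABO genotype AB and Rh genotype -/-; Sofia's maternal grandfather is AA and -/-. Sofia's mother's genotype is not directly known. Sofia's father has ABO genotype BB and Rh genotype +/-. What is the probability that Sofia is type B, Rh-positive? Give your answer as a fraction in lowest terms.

1/8

Sofia's mother's ABO genotype from AB × AA: 1/2 AA, 1/2 AB.
Crossing each possibility with the father BB and summing P(type B): 1/2·0 + 1/2·1/2 = 1/4.
Similarly for Rh via the mother's Rh distribution: P(Rh+) = 1/2.
Independent loci: 1/4 × 1/2 = 1/8.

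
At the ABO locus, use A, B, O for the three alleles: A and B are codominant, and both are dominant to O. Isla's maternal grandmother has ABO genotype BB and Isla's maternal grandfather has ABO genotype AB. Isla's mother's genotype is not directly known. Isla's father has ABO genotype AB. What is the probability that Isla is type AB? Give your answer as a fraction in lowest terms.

Isla's mother's ABO genotype from BB × AB: 1/2 AB, 1/2 BB.
Crossing each possibility with the father AB and summing P(type AB): 1/2·1/2 + 1/2·1/2 = 1/2.

1/2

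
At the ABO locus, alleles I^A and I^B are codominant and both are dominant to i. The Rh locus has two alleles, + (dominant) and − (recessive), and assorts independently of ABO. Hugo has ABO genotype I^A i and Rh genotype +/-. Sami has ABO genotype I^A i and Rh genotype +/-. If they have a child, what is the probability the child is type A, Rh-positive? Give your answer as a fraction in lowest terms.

ABO cross I^A i × I^A i → offspring phenotypes: 1/4 O, 3/4 A.
Rh cross +/- × +/- → 3/4 Rh+, 1/4 Rh-.
Independent loci: P(type A, Rh-positive) = 3/4 × 3/4 = 9/16.

9/16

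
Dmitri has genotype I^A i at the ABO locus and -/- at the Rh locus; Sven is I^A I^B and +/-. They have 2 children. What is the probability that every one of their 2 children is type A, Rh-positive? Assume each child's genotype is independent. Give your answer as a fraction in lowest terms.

ABO cross I^A i × I^A I^B → 1/2 A, 1/4 B, 1/4 AB.
Rh cross -/- × +/- → 1/2 Rh+, 1/2 Rh-; so P(type A, Rh-positive) = 1/2 × 1/2 = 1/4 per child.
All 2 independent: (1/4)^2 = 1/16.

1/16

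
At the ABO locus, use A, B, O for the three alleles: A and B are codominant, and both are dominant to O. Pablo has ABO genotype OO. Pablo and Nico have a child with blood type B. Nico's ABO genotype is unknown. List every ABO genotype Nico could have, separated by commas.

AB, BB, BO

For each candidate genotype of Nico, check whether crossing it with OO can produce every observed child phenotype.
  AA → possible child types {A} ✗
  AB → possible child types {A, B} ✓
  AO → possible child types {O, A} ✗
  BB → possible child types {B} ✓
  BO → possible child types {O, B} ✓
  OO → possible child types {O} ✗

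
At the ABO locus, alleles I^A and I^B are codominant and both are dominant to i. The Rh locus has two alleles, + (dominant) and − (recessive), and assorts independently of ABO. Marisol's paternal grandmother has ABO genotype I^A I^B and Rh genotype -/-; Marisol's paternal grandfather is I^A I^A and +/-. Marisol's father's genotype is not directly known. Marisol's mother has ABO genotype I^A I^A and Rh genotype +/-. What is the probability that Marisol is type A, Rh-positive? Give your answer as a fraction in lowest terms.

15/32

Marisol's father's ABO genotype from I^A I^B × I^A I^A: 1/2 I^A I^A, 1/2 I^A I^B.
Crossing each possibility with the mother I^A I^A and summing P(type A): 1/2·1 + 1/2·1/2 = 3/4.
Similarly for Rh via the father's Rh distribution: P(Rh+) = 5/8.
Independent loci: 3/4 × 5/8 = 15/32.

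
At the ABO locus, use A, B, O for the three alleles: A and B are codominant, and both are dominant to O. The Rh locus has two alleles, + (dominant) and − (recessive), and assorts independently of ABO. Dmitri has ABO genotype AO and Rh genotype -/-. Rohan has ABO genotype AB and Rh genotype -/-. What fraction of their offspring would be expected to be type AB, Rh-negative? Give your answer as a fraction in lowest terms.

1/4

ABO cross AO × AB → offspring phenotypes: 1/2 A, 1/4 B, 1/4 AB.
Rh cross -/- × -/- → 1 Rh-.
Independent loci: P(type AB, Rh-negative) = 1/4 × 1 = 1/4.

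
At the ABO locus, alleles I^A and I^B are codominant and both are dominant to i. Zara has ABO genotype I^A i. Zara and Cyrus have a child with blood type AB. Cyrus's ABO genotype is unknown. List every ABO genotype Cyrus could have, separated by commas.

For each candidate genotype of Cyrus, check whether crossing it with I^A i can produce every observed child phenotype.
  I^A I^A → possible child types {A} ✗
  I^A I^B → possible child types {A, B, AB} ✓
  I^A i → possible child types {O, A} ✗
  I^B I^B → possible child types {B, AB} ✓
  I^B i → possible child types {O, A, B, AB} ✓
  i i → possible child types {O, A} ✗

I^A I^B, I^B I^B, I^B i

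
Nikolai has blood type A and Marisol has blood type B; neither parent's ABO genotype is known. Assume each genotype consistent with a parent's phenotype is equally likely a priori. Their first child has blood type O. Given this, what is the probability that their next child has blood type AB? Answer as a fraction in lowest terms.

1/4

Possible genotypes: Nikolai ∈ {AA, AO}; Marisol ∈ {BB, BO}.
Weight each parental genotype pair by prior × P(type-O child):
  AO × BO: posterior weight 1; P(next child type AB) = 1/4.
Weighted sum = 1/4.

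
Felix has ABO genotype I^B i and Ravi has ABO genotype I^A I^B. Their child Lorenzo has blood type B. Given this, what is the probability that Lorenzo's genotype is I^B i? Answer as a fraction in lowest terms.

1/2

Cross I^B i × I^A I^B → 1/4 I^A I^B, 1/4 I^A i, 1/4 I^B I^B, 1/4 I^B i.
Type-B genotypes among offspring: I^B I^B (1/4), I^B i (1/4); total 1/2.
P(I^B i | type B) = (1/4) / (1/2) = 1/2.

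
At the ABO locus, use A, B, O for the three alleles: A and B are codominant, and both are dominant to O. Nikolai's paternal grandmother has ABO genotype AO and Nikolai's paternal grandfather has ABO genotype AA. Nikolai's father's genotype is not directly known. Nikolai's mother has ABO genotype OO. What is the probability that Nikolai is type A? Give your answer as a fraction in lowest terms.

3/4

Nikolai's father's ABO genotype from AO × AA: 1/2 AA, 1/2 AO.
Crossing each possibility with the mother OO and summing P(type A): 1/2·1 + 1/2·1/2 = 3/4.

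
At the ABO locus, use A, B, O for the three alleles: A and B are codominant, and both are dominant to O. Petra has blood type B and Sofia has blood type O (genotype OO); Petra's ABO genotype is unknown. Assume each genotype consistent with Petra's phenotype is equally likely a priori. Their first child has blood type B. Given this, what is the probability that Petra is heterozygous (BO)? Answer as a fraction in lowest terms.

1/3

Possible genotypes: Petra ∈ {BB, BO}; Sofia ∈ {OO}.
Weight each parental genotype pair by prior × P(type-B child):
  BB × OO: posterior weight 2/3.
  BO × OO: posterior weight 1/3.
Sum the posterior weight over pairs where Petra is BO: 1/3.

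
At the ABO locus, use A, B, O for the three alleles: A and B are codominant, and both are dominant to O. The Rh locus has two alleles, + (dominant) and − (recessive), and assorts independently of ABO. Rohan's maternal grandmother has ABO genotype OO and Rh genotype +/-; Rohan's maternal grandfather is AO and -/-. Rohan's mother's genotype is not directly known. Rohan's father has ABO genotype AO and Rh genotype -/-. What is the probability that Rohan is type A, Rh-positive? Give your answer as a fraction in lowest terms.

5/32

Rohan's mother's ABO genotype from OO × AO: 1/2 AO, 1/2 OO.
Crossing each possibility with the father AO and summing P(type A): 1/2·3/4 + 1/2·1/2 = 5/8.
Similarly for Rh via the mother's Rh distribution: P(Rh+) = 1/4.
Independent loci: 5/8 × 1/4 = 5/32.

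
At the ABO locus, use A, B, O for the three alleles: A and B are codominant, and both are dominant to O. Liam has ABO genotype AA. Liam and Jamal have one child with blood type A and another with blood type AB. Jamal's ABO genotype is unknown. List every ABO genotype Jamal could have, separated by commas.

AB, BO

For each candidate genotype of Jamal, check whether crossing it with AA can produce every observed child phenotype.
  AA → possible child types {A} ✗
  AB → possible child types {A, AB} ✓
  AO → possible child types {A} ✗
  BB → possible child types {AB} ✗
  BO → possible child types {A, AB} ✓
  OO → possible child types {A} ✗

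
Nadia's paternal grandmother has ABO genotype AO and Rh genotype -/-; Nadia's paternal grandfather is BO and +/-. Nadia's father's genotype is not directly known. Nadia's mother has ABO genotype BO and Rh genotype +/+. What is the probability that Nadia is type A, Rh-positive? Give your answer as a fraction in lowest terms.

1/8

Nadia's father's ABO genotype from AO × BO: 1/4 AB, 1/4 AO, 1/4 BO, 1/4 OO.
Crossing each possibility with the mother BO and summing P(type A): 1/4·1/4 + 1/4·1/4 + 1/4·0 + 1/4·0 = 1/8.
Similarly for Rh via the father's Rh distribution: P(Rh+) = 1.
Independent loci: 1/8 × 1 = 1/8.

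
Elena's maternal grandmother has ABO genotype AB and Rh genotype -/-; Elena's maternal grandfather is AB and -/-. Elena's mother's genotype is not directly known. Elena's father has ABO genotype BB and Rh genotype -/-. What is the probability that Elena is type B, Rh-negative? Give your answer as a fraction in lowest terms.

1/2

Elena's mother's ABO genotype from AB × AB: 1/4 AA, 1/2 AB, 1/4 BB.
Crossing each possibility with the father BB and summing P(type B): 1/4·0 + 1/2·1/2 + 1/4·1 = 1/2.
Similarly for Rh via the mother's Rh distribution: P(Rh-) = 1.
Independent loci: 1/2 × 1 = 1/2.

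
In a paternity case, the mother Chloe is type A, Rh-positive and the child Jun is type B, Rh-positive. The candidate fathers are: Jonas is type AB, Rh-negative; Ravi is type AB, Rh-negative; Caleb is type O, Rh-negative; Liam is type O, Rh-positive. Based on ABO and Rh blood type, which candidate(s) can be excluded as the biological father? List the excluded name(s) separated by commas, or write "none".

A candidate is excluded only if no genotype consistent with his phenotype could produce a type B, Rh-positive child with a type A, Rh-positive mother.
Caleb (type O, Rh-): no genotype consistent with that phenotype can produce a type-B Rh+ child with a type-A mother.
Liam (type O, Rh+): no genotype consistent with that phenotype can produce a type-B Rh+ child with a type-A mother.

Caleb, Liam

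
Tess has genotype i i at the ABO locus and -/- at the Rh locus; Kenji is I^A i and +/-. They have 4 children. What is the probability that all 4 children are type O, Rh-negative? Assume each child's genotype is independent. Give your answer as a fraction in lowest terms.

1/256

ABO cross i i × I^A i → 1/2 O, 1/2 A.
Rh cross -/- × +/- → 1/2 Rh+, 1/2 Rh-; so P(type O, Rh-negative) = 1/2 × 1/2 = 1/4 per child.
All 4 independent: (1/4)^4 = 1/256.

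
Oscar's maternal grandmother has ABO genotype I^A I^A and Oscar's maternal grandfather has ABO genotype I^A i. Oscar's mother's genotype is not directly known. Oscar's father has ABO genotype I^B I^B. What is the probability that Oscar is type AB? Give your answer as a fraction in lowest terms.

3/4

Oscar's mother's ABO genotype from I^A I^A × I^A i: 1/2 I^A I^A, 1/2 I^A i.
Crossing each possibility with the father I^B I^B and summing P(type AB): 1/2·1 + 1/2·1/2 = 3/4.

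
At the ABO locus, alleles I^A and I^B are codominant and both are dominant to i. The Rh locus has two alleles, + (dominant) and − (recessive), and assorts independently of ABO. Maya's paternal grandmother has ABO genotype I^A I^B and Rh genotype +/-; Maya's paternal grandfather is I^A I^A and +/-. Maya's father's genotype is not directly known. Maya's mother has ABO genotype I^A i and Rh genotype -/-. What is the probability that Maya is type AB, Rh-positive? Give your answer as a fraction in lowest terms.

Maya's father's ABO genotype from I^A I^B × I^A I^A: 1/2 I^A I^A, 1/2 I^A I^B.
Crossing each possibility with the mother I^A i and summing P(type AB): 1/2·0 + 1/2·1/4 = 1/8.
Similarly for Rh via the father's Rh distribution: P(Rh+) = 1/2.
Independent loci: 1/8 × 1/2 = 1/16.

1/16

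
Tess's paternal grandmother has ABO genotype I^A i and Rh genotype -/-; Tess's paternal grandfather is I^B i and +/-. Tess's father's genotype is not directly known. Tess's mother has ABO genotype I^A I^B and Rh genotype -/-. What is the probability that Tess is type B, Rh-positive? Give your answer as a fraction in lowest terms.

Tess's father's ABO genotype from I^A i × I^B i: 1/4 I^A I^B, 1/4 I^A i, 1/4 I^B i, 1/4 i i.
Crossing each possibility with the mother I^A I^B and summing P(type B): 1/4·1/4 + 1/4·1/4 + 1/4·1/2 + 1/4·1/2 = 3/8.
Similarly for Rh via the father's Rh distribution: P(Rh+) = 1/4.
Independent loci: 3/8 × 1/4 = 3/32.

3/32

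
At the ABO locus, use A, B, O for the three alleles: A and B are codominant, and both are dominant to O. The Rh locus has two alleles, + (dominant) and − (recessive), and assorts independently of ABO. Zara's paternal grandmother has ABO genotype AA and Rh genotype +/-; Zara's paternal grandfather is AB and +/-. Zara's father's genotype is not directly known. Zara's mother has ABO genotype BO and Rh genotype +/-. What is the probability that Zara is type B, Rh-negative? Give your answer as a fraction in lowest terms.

Zara's father's ABO genotype from AA × AB: 1/2 AA, 1/2 AB.
Crossing each possibility with the mother BO and summing P(type B): 1/2·0 + 1/2·1/2 = 1/4.
Similarly for Rh via the father's Rh distribution: P(Rh-) = 1/4.
Independent loci: 1/4 × 1/4 = 1/16.

1/16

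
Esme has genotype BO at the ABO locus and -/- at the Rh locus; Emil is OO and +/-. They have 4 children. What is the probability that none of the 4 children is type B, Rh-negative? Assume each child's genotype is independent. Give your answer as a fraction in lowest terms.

ABO cross BO × OO → 1/2 O, 1/2 B.
Rh cross -/- × +/- → 1/2 Rh+, 1/2 Rh-; so P(type B, Rh-negative) = 1/2 × 1/2 = 1/4 per child.
P(not type B, Rh-negative) = 3/4 for one child; (3/4)^4 = 81/256.

81/256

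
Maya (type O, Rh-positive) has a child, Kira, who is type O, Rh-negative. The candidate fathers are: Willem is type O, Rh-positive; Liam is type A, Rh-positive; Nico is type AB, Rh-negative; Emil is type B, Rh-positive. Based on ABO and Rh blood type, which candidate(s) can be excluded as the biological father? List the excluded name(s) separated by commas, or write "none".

A candidate is excluded only if no genotype consistent with his phenotype could produce a type O, Rh-negative child with a type O, Rh-positive mother.
Nico (type AB, Rh-): no genotype consistent with that phenotype can produce a type-O Rh- child with a type-O mother.

Nico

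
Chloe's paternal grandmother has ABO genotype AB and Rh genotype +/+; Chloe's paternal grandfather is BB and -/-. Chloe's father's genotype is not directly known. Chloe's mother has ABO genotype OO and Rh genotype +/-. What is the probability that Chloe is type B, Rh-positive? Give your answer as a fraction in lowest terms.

9/16

Chloe's father's ABO genotype from AB × BB: 1/2 AB, 1/2 BB.
Crossing each possibility with the mother OO and summing P(type B): 1/2·1/2 + 1/2·1 = 3/4.
Similarly for Rh via the father's Rh distribution: P(Rh+) = 3/4.
Independent loci: 3/4 × 3/4 = 9/16.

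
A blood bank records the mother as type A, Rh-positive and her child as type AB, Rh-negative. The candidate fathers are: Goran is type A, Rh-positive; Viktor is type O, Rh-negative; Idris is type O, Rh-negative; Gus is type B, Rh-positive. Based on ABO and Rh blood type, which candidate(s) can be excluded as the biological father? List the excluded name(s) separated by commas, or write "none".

Goran, Viktor, Idris

A candidate is excluded only if no genotype consistent with his phenotype could produce a type AB, Rh-negative child with a type A, Rh-positive mother.
Goran (type A, Rh+): no genotype consistent with that phenotype can produce a type-AB Rh- child with a type-A mother.
Viktor (type O, Rh-): no genotype consistent with that phenotype can produce a type-AB Rh- child with a type-A mother.
Idris (type O, Rh-): no genotype consistent with that phenotype can produce a type-AB Rh- child with a type-A mother.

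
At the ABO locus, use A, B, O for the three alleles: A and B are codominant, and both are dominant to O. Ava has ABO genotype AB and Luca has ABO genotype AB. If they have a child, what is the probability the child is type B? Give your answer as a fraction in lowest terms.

1/4

ABO cross AB × AB → offspring phenotypes: 1/4 A, 1/4 B, 1/2 AB.
So P(type B) = 1/4.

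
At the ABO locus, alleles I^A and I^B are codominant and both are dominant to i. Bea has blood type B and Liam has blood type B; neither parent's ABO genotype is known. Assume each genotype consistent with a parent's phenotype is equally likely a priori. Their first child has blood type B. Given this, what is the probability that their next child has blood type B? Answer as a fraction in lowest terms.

19/20

Possible genotypes: Bea ∈ {I^B I^B, I^B i}; Liam ∈ {I^B I^B, I^B i}.
Weight each parental genotype pair by prior × P(type-B child):
  I^B I^B × I^B I^B: posterior weight 4/15; P(next child type B) = 1.
  I^B I^B × I^B i: posterior weight 4/15; P(next child type B) = 1.
  I^B i × I^B I^B: posterior weight 4/15; P(next child type B) = 1.
  I^B i × I^B i: posterior weight 1/5; P(next child type B) = 3/4.
Weighted sum = 19/20.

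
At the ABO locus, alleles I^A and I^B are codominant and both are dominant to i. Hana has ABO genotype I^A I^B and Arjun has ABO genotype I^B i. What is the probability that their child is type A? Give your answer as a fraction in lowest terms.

1/4

ABO cross I^A I^B × I^B i → offspring phenotypes: 1/4 A, 1/2 B, 1/4 AB.
So P(type A) = 1/4.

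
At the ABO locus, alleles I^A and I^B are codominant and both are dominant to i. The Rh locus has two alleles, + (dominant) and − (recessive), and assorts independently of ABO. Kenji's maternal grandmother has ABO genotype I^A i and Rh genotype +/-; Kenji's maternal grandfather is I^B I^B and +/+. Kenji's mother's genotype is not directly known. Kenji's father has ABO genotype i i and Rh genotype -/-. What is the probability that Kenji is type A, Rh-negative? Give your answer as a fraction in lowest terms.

1/16

Kenji's mother's ABO genotype from I^A i × I^B I^B: 1/2 I^A I^B, 1/2 I^B i.
Crossing each possibility with the father i i and summing P(type A): 1/2·1/2 + 1/2·0 = 1/4.
Similarly for Rh via the mother's Rh distribution: P(Rh-) = 1/4.
Independent loci: 1/4 × 1/4 = 1/16.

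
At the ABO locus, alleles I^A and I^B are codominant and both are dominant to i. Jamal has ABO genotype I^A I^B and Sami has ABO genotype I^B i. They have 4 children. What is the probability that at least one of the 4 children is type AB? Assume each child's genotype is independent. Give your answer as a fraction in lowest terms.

175/256

ABO cross I^A I^B × I^B i → 1/4 A, 1/2 B, 1/4 AB.
So P(type AB) = 1/4 per child.
P(none) = (3/4)^4 = 81/256; P(at least one) = 1 − 81/256 = 175/256.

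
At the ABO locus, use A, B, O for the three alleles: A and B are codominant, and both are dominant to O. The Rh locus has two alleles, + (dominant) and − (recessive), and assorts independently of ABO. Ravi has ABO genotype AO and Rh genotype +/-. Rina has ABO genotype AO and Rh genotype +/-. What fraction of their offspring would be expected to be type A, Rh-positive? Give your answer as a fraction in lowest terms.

ABO cross AO × AO → offspring phenotypes: 1/4 O, 3/4 A.
Rh cross +/- × +/- → 3/4 Rh+, 1/4 Rh-.
Independent loci: P(type A, Rh-positive) = 3/4 × 3/4 = 9/16.

9/16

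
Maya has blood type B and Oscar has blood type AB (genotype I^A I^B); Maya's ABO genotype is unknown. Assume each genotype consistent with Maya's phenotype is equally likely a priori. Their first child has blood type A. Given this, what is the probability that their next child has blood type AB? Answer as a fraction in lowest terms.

1/4

Possible genotypes: Maya ∈ {I^B I^B, I^B i}; Oscar ∈ {I^A I^B}.
Weight each parental genotype pair by prior × P(type-A child):
  I^B i × I^A I^B: posterior weight 1; P(next child type AB) = 1/4.
Weighted sum = 1/4.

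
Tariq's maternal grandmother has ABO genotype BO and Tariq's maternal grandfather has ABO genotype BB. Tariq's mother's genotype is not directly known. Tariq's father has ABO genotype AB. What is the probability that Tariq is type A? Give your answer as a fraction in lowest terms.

1/8

Tariq's mother's ABO genotype from BO × BB: 1/2 BB, 1/2 BO.
Crossing each possibility with the father AB and summing P(type A): 1/2·0 + 1/2·1/4 = 1/8.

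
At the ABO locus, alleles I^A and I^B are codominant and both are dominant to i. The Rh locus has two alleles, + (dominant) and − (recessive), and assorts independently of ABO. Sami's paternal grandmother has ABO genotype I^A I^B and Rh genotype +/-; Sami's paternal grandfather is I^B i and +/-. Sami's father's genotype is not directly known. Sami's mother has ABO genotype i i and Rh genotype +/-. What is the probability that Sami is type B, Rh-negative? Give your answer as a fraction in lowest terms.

1/8

Sami's father's ABO genotype from I^A I^B × I^B i: 1/4 I^A I^B, 1/4 I^A i, 1/4 I^B I^B, 1/4 I^B i.
Crossing each possibility with the mother i i and summing P(type B): 1/4·1/2 + 1/4·0 + 1/4·1 + 1/4·1/2 = 1/2.
Similarly for Rh via the father's Rh distribution: P(Rh-) = 1/4.
Independent loci: 1/2 × 1/4 = 1/8.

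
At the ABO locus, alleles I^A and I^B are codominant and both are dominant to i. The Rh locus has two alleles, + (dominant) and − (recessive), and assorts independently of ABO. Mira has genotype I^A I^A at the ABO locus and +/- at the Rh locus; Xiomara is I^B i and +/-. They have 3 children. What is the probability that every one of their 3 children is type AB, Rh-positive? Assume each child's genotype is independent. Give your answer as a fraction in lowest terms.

27/512

ABO cross I^A I^A × I^B i → 1/2 A, 1/2 AB.
Rh cross +/- × +/- → 3/4 Rh+, 1/4 Rh-; so P(type AB, Rh-positive) = 1/2 × 3/4 = 3/8 per child.
All 3 independent: (3/8)^3 = 27/512.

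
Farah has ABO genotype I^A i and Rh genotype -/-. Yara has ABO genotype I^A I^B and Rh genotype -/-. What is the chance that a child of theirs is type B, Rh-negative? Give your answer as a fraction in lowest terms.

ABO cross I^A i × I^A I^B → offspring phenotypes: 1/2 A, 1/4 B, 1/4 AB.
Rh cross -/- × -/- → 1 Rh-.
Independent loci: P(type B, Rh-negative) = 1/4 × 1 = 1/4.

1/4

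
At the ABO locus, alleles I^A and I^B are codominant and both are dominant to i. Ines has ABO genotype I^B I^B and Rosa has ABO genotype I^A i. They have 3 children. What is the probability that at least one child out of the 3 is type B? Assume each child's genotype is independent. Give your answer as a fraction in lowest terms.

ABO cross I^B I^B × I^A i → 1/2 B, 1/2 AB.
So P(type B) = 1/2 per child.
P(none) = (1/2)^3 = 1/8; P(at least one) = 1 − 1/8 = 7/8.

7/8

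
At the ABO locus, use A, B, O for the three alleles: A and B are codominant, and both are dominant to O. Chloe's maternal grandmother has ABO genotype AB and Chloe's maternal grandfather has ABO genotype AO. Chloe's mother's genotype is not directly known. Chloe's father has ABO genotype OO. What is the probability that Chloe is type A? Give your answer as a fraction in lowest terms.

1/2

Chloe's mother's ABO genotype from AB × AO: 1/4 AA, 1/4 AB, 1/4 AO, 1/4 BO.
Crossing each possibility with the father OO and summing P(type A): 1/4·1 + 1/4·1/2 + 1/4·1/2 + 1/4·0 = 1/2.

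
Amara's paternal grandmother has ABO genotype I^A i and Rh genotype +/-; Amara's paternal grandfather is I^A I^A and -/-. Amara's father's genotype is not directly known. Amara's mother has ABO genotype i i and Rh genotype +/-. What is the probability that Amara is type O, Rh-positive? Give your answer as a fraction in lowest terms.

Amara's father's ABO genotype from I^A i × I^A I^A: 1/2 I^A I^A, 1/2 I^A i.
Crossing each possibility with the mother i i and summing P(type O): 1/2·0 + 1/2·1/2 = 1/4.
Similarly for Rh via the father's Rh distribution: P(Rh+) = 5/8.
Independent loci: 1/4 × 5/8 = 5/32.

5/32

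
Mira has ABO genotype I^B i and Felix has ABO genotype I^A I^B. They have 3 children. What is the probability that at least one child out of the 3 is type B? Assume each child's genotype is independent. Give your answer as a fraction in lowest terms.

7/8

ABO cross I^B i × I^A I^B → 1/4 A, 1/2 B, 1/4 AB.
So P(type B) = 1/2 per child.
P(none) = (1/2)^3 = 1/8; P(at least one) = 1 − 1/8 = 7/8.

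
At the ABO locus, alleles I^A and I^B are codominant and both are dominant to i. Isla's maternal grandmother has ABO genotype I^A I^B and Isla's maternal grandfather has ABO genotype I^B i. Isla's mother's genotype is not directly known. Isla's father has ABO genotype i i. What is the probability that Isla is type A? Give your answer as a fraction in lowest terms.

Isla's mother's ABO genotype from I^A I^B × I^B i: 1/4 I^A I^B, 1/4 I^A i, 1/4 I^B I^B, 1/4 I^B i.
Crossing each possibility with the father i i and summing P(type A): 1/4·1/2 + 1/4·1/2 + 1/4·0 + 1/4·0 = 1/4.

1/4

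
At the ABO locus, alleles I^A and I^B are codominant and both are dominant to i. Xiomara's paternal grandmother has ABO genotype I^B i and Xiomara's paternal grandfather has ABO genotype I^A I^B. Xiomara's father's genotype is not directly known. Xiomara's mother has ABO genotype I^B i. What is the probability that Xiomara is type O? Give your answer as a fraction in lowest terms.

1/8

Xiomara's father's ABO genotype from I^B i × I^A I^B: 1/4 I^A I^B, 1/4 I^A i, 1/4 I^B I^B, 1/4 I^B i.
Crossing each possibility with the mother I^B i and summing P(type O): 1/4·0 + 1/4·1/4 + 1/4·0 + 1/4·1/4 = 1/8.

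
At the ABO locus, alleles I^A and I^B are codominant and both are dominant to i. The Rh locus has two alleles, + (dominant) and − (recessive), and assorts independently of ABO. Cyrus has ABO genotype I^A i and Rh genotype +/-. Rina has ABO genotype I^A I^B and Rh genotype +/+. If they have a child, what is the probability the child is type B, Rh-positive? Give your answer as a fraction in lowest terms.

ABO cross I^A i × I^A I^B → offspring phenotypes: 1/2 A, 1/4 B, 1/4 AB.
Rh cross +/- × +/+ → 1 Rh+.
Independent loci: P(type B, Rh-positive) = 1/4 × 1 = 1/4.

1/4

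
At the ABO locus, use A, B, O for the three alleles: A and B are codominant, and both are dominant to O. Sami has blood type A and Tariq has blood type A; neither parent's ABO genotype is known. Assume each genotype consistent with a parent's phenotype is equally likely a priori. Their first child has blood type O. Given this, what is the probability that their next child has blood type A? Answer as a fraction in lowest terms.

Possible genotypes: Sami ∈ {AA, AO}; Tariq ∈ {AA, AO}.
Weight each parental genotype pair by prior × P(type-O child):
  AO × AO: posterior weight 1; P(next child type A) = 3/4.
Weighted sum = 3/4.

3/4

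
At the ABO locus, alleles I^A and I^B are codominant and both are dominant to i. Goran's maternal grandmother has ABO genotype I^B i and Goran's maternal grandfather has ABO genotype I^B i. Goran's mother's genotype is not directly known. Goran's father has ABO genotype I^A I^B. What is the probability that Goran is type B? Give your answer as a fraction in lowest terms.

1/2

Goran's mother's ABO genotype from I^B i × I^B i: 1/4 I^B I^B, 1/2 I^B i, 1/4 i i.
Crossing each possibility with the father I^A I^B and summing P(type B): 1/4·1/2 + 1/2·1/2 + 1/4·1/2 = 1/2.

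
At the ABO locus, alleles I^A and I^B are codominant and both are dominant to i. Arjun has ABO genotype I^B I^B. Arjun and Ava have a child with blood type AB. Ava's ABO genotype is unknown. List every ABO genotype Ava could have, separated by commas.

I^A I^A, I^A I^B, I^A i

For each candidate genotype of Ava, check whether crossing it with I^B I^B can produce every observed child phenotype.
  I^A I^A → possible child types {AB} ✓
  I^A I^B → possible child types {B, AB} ✓
  I^A i → possible child types {B, AB} ✓
  I^B I^B → possible child types {B} ✗
  I^B i → possible child types {B} ✗
  i i → possible child types {B} ✗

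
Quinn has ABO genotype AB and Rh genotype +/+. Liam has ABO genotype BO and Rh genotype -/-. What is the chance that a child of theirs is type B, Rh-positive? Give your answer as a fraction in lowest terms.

ABO cross AB × BO → offspring phenotypes: 1/4 A, 1/2 B, 1/4 AB.
Rh cross +/+ × -/- → 1 Rh+.
Independent loci: P(type B, Rh-positive) = 1/2 × 1 = 1/2.

1/2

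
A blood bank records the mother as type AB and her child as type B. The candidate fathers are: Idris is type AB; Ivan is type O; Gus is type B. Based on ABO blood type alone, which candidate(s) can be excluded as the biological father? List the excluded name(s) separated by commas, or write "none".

none

A candidate is excluded only if no genotype consistent with his phenotype could produce a type B child with a type AB mother.
Every candidate has at least one consistent genotype combination, so none can be excluded.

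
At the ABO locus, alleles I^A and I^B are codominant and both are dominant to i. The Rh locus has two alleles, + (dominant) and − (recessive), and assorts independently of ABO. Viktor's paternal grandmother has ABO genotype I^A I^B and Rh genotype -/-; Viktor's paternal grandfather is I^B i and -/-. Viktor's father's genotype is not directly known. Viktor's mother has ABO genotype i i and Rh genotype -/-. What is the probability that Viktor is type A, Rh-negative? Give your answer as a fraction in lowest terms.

Viktor's father's ABO genotype from I^A I^B × I^B i: 1/4 I^A I^B, 1/4 I^A i, 1/4 I^B I^B, 1/4 I^B i.
Crossing each possibility with the mother i i and summing P(type A): 1/4·1/2 + 1/4·1/2 + 1/4·0 + 1/4·0 = 1/4.
Similarly for Rh via the father's Rh distribution: P(Rh-) = 1.
Independent loci: 1/4 × 1 = 1/4.

1/4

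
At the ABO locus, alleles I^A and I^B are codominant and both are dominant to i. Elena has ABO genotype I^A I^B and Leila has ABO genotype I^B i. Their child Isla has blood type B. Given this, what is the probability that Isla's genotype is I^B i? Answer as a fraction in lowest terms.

Cross I^A I^B × I^B i → 1/4 I^A I^B, 1/4 I^A i, 1/4 I^B I^B, 1/4 I^B i.
Type-B genotypes among offspring: I^B I^B (1/4), I^B i (1/4); total 1/2.
P(I^B i | type B) = (1/4) / (1/2) = 1/2.

1/2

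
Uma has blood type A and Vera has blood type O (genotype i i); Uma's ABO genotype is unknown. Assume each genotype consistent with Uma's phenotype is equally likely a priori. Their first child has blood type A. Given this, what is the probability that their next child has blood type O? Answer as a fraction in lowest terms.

1/6

Possible genotypes: Uma ∈ {I^A I^A, I^A i}; Vera ∈ {i i}.
Weight each parental genotype pair by prior × P(type-A child):
  I^A I^A × i i: posterior weight 2/3; P(next child type O) = 0.
  I^A i × i i: posterior weight 1/3; P(next child type O) = 1/2.
Weighted sum = 1/6.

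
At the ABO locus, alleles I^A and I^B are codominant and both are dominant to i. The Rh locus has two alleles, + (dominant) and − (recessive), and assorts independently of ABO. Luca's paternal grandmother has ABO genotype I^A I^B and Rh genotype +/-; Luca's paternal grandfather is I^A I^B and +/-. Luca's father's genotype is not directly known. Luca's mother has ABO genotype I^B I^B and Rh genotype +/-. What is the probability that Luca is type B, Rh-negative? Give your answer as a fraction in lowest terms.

Luca's father's ABO genotype from I^A I^B × I^A I^B: 1/4 I^A I^A, 1/2 I^A I^B, 1/4 I^B I^B.
Crossing each possibility with the mother I^B I^B and summing P(type B): 1/4·0 + 1/2·1/2 + 1/4·1 = 1/2.
Similarly for Rh via the father's Rh distribution: P(Rh-) = 1/4.
Independent loci: 1/2 × 1/4 = 1/8.

1/8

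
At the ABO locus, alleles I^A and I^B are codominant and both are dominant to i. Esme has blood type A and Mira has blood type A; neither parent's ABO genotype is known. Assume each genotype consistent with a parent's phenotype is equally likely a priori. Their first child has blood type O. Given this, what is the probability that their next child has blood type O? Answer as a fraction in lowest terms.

1/4

Possible genotypes: Esme ∈ {I^A I^A, I^A i}; Mira ∈ {I^A I^A, I^A i}.
Weight each parental genotype pair by prior × P(type-O child):
  I^A i × I^A i: posterior weight 1; P(next child type O) = 1/4.
Weighted sum = 1/4.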